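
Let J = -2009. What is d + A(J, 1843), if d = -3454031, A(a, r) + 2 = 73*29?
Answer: -3451916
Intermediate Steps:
A(a, r) = 2115 (A(a, r) = -2 + 73*29 = -2 + 2117 = 2115)
d + A(J, 1843) = -3454031 + 2115 = -3451916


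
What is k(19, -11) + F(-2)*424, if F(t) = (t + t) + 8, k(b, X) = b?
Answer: 1715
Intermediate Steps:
F(t) = 8 + 2*t (F(t) = 2*t + 8 = 8 + 2*t)
k(19, -11) + F(-2)*424 = 19 + (8 + 2*(-2))*424 = 19 + (8 - 4)*424 = 19 + 4*424 = 19 + 1696 = 1715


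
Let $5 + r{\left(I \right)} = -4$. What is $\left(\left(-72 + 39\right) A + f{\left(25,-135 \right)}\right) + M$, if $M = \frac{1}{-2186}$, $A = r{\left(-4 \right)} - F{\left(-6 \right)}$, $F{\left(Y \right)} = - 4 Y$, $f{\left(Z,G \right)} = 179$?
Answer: $\frac{2771847}{2186} \approx 1268.0$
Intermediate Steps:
$r{\left(I \right)} = -9$ ($r{\left(I \right)} = -5 - 4 = -9$)
$A = -33$ ($A = -9 - \left(-4\right) \left(-6\right) = -9 - 24 = -33$)
$M = - \frac{1}{2186} \approx -0.00045746$
$\left(\left(-72 + 39\right) A + f{\left(25,-135 \right)}\right) + M = \left(\left(-72 + 39\right) \left(-33\right) + 179\right) - \frac{1}{2186} = \left(\left(-33\right) \left(-33\right) + 179\right) - \frac{1}{2186} = \left(1089 + 179\right) - \frac{1}{2186} = 1268 - \frac{1}{2186} = \frac{2771847}{2186}$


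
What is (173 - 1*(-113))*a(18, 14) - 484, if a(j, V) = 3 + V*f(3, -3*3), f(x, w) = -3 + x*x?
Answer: 24398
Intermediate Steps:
f(x, w) = -3 + x²
a(j, V) = 3 + 6*V (a(j, V) = 3 + V*(-3 + 3²) = 3 + V*(-3 + 9) = 3 + V*6 = 3 + 6*V)
(173 - 1*(-113))*a(18, 14) - 484 = (173 - 1*(-113))*(3 + 6*14) - 484 = (173 + 113)*(3 + 84) - 484 = 286*87 - 484 = 24882 - 484 = 24398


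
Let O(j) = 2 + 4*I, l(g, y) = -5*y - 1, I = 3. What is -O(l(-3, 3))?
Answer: -14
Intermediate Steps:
l(g, y) = -1 - 5*y
O(j) = 14 (O(j) = 2 + 4*3 = 2 + 12 = 14)
-O(l(-3, 3)) = -1*14 = -14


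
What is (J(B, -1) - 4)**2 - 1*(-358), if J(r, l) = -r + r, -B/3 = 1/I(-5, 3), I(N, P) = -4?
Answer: 374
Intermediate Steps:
B = 3/4 (B = -3/(-4) = -3*(-1/4) = 3/4 ≈ 0.75000)
J(r, l) = 0
(J(B, -1) - 4)**2 - 1*(-358) = (0 - 4)**2 - 1*(-358) = (-4)**2 + 358 = 16 + 358 = 374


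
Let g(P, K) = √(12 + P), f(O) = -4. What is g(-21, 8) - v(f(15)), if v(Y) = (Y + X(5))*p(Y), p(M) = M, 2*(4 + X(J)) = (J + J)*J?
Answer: 68 + 3*I ≈ 68.0 + 3.0*I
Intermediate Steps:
X(J) = -4 + J² (X(J) = -4 + ((J + J)*J)/2 = -4 + ((2*J)*J)/2 = -4 + (2*J²)/2 = -4 + J²)
v(Y) = Y*(21 + Y) (v(Y) = (Y + (-4 + 5²))*Y = (Y + (-4 + 25))*Y = (Y + 21)*Y = (21 + Y)*Y = Y*(21 + Y))
g(-21, 8) - v(f(15)) = √(12 - 21) - (-4)*(21 - 4) = √(-9) - (-4)*17 = 3*I - 1*(-68) = 3*I + 68 = 68 + 3*I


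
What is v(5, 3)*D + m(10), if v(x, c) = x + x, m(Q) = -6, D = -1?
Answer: -16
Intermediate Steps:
v(x, c) = 2*x
v(5, 3)*D + m(10) = (2*5)*(-1) - 6 = 10*(-1) - 6 = -10 - 6 = -16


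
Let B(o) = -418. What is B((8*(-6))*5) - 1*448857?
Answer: -449275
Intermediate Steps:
B((8*(-6))*5) - 1*448857 = -418 - 1*448857 = -418 - 448857 = -449275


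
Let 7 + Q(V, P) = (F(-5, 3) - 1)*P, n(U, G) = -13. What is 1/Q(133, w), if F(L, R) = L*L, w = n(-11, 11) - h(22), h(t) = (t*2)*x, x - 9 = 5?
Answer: -1/15103 ≈ -6.6212e-5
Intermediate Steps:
x = 14 (x = 9 + 5 = 14)
h(t) = 28*t (h(t) = (t*2)*14 = (2*t)*14 = 28*t)
w = -629 (w = -13 - 28*22 = -13 - 1*616 = -13 - 616 = -629)
F(L, R) = L²
Q(V, P) = -7 + 24*P (Q(V, P) = -7 + ((-5)² - 1)*P = -7 + (25 - 1)*P = -7 + 24*P)
1/Q(133, w) = 1/(-7 + 24*(-629)) = 1/(-7 - 15096) = 1/(-15103) = -1/15103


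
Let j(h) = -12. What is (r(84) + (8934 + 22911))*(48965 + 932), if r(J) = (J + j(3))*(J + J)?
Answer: 2192524077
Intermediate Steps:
r(J) = 2*J*(-12 + J) (r(J) = (J - 12)*(J + J) = (-12 + J)*(2*J) = 2*J*(-12 + J))
(r(84) + (8934 + 22911))*(48965 + 932) = (2*84*(-12 + 84) + (8934 + 22911))*(48965 + 932) = (2*84*72 + 31845)*49897 = (12096 + 31845)*49897 = 43941*49897 = 2192524077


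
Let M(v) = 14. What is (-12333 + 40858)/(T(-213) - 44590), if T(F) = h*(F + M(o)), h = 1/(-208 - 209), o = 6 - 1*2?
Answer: -11894925/18593831 ≈ -0.63972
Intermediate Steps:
o = 4 (o = 6 - 2 = 4)
h = -1/417 (h = 1/(-417) = -1/417 ≈ -0.0023981)
T(F) = -14/417 - F/417 (T(F) = -(F + 14)/417 = -(14 + F)/417 = -14/417 - F/417)
(-12333 + 40858)/(T(-213) - 44590) = (-12333 + 40858)/((-14/417 - 1/417*(-213)) - 44590) = 28525/((-14/417 + 71/139) - 44590) = 28525/(199/417 - 44590) = 28525/(-18593831/417) = 28525*(-417/18593831) = -11894925/18593831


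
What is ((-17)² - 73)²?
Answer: 46656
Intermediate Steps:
((-17)² - 73)² = (289 - 73)² = 216² = 46656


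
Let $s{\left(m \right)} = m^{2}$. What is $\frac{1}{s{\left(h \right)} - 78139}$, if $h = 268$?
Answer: $- \frac{1}{6315} \approx -0.00015835$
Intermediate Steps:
$\frac{1}{s{\left(h \right)} - 78139} = \frac{1}{268^{2} - 78139} = \frac{1}{71824 - 78139} = \frac{1}{-6315} = - \frac{1}{6315}$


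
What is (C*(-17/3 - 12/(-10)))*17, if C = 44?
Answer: -50116/15 ≈ -3341.1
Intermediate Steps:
(C*(-17/3 - 12/(-10)))*17 = (44*(-17/3 - 12/(-10)))*17 = (44*(-17*⅓ - 12*(-⅒)))*17 = (44*(-17/3 + 6/5))*17 = (44*(-67/15))*17 = -2948/15*17 = -50116/15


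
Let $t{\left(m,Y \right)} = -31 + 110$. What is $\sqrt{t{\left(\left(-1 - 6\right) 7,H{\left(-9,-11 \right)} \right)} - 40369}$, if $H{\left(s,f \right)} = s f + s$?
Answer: $i \sqrt{40290} \approx 200.72 i$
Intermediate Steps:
$H{\left(s,f \right)} = s + f s$ ($H{\left(s,f \right)} = f s + s = s + f s$)
$t{\left(m,Y \right)} = 79$
$\sqrt{t{\left(\left(-1 - 6\right) 7,H{\left(-9,-11 \right)} \right)} - 40369} = \sqrt{79 - 40369} = \sqrt{-40290} = i \sqrt{40290}$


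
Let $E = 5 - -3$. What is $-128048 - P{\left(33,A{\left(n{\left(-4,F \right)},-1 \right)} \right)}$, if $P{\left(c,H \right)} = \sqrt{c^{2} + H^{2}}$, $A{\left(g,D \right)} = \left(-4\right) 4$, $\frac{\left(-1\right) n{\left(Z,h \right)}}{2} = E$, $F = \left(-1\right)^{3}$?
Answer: $-128048 - \sqrt{1345} \approx -1.2808 \cdot 10^{5}$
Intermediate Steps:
$E = 8$ ($E = 5 + 3 = 8$)
$F = -1$
$n{\left(Z,h \right)} = -16$ ($n{\left(Z,h \right)} = \left(-2\right) 8 = -16$)
$A{\left(g,D \right)} = -16$
$P{\left(c,H \right)} = \sqrt{H^{2} + c^{2}}$
$-128048 - P{\left(33,A{\left(n{\left(-4,F \right)},-1 \right)} \right)} = -128048 - \sqrt{\left(-16\right)^{2} + 33^{2}} = -128048 - \sqrt{256 + 1089} = -128048 - \sqrt{1345}$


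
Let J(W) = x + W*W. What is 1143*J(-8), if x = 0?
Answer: 73152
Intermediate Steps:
J(W) = W² (J(W) = 0 + W*W = 0 + W² = W²)
1143*J(-8) = 1143*(-8)² = 1143*64 = 73152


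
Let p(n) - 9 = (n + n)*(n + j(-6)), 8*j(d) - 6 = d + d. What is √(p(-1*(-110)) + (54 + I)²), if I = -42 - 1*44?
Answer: 2*√6267 ≈ 158.33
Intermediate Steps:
j(d) = ¾ + d/4 (j(d) = ¾ + (d + d)/8 = ¾ + (2*d)/8 = ¾ + d/4)
p(n) = 9 + 2*n*(-¾ + n) (p(n) = 9 + (n + n)*(n + (¾ + (¼)*(-6))) = 9 + (2*n)*(n + (¾ - 3/2)) = 9 + (2*n)*(n - ¾) = 9 + (2*n)*(-¾ + n) = 9 + 2*n*(-¾ + n))
I = -86 (I = -42 - 44 = -86)
√(p(-1*(-110)) + (54 + I)²) = √((9 + 2*(-1*(-110))² - (-3)*(-110)/2) + (54 - 86)²) = √((9 + 2*110² - 3/2*110) + (-32)²) = √((9 + 2*12100 - 165) + 1024) = √((9 + 24200 - 165) + 1024) = √(24044 + 1024) = √25068 = 2*√6267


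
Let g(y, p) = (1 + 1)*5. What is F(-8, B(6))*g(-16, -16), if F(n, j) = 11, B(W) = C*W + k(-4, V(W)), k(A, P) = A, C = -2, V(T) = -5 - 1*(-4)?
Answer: 110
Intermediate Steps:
V(T) = -1 (V(T) = -5 + 4 = -1)
B(W) = -4 - 2*W (B(W) = -2*W - 4 = -4 - 2*W)
g(y, p) = 10 (g(y, p) = 2*5 = 10)
F(-8, B(6))*g(-16, -16) = 11*10 = 110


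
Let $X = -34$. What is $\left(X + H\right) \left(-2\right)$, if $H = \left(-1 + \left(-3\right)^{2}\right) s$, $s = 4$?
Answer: $4$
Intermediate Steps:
$H = 32$ ($H = \left(-1 + \left(-3\right)^{2}\right) 4 = \left(-1 + 9\right) 4 = 8 \cdot 4 = 32$)
$\left(X + H\right) \left(-2\right) = \left(-34 + 32\right) \left(-2\right) = \left(-2\right) \left(-2\right) = 4$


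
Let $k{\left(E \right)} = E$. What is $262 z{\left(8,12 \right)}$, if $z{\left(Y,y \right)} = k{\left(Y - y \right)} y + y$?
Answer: $-9432$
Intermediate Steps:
$z{\left(Y,y \right)} = y + y \left(Y - y\right)$ ($z{\left(Y,y \right)} = \left(Y - y\right) y + y = y \left(Y - y\right) + y = y + y \left(Y - y\right)$)
$262 z{\left(8,12 \right)} = 262 \cdot 12 \left(1 + 8 - 12\right) = 262 \cdot 12 \left(-3\right) = 262 \left(-36\right) = -9432$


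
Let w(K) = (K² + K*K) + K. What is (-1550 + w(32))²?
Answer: 280900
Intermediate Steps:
w(K) = K + 2*K² (w(K) = (K² + K²) + K = 2*K² + K = K + 2*K²)
(-1550 + w(32))² = (-1550 + 32*(1 + 2*32))² = (-1550 + 32*(1 + 64))² = (-1550 + 32*65)² = (-1550 + 2080)² = 530² = 280900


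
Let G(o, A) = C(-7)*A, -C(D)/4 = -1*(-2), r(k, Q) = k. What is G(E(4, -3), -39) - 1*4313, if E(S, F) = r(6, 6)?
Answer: -4001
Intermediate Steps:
C(D) = -8 (C(D) = -(-4)*(-2) = -4*2 = -8)
E(S, F) = 6
G(o, A) = -8*A
G(E(4, -3), -39) - 1*4313 = -8*(-39) - 1*4313 = 312 - 4313 = -4001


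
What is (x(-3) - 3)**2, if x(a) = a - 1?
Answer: 49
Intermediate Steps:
x(a) = -1 + a
(x(-3) - 3)**2 = ((-1 - 3) - 3)**2 = (-4 - 3)**2 = (-7)**2 = 49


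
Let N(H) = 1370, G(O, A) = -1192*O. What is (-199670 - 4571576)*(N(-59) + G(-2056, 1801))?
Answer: -11699677284012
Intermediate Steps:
(-199670 - 4571576)*(N(-59) + G(-2056, 1801)) = (-199670 - 4571576)*(1370 - 1192*(-2056)) = -4771246*(1370 + 2450752) = -4771246*2452122 = -11699677284012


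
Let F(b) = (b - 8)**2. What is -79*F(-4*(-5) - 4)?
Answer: -5056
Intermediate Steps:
F(b) = (-8 + b)**2
-79*F(-4*(-5) - 4) = -79*(-8 + (-4*(-5) - 4))**2 = -79*(-8 + (20 - 4))**2 = -79*(-8 + 16)**2 = -79*8**2 = -79*64 = -5056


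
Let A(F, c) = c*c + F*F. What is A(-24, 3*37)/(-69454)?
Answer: -12897/69454 ≈ -0.18569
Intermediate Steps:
A(F, c) = F² + c² (A(F, c) = c² + F² = F² + c²)
A(-24, 3*37)/(-69454) = ((-24)² + (3*37)²)/(-69454) = (576 + 111²)*(-1/69454) = (576 + 12321)*(-1/69454) = 12897*(-1/69454) = -12897/69454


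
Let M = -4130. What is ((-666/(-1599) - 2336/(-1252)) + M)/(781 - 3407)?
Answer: 344311506/219046477 ≈ 1.5719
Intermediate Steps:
((-666/(-1599) - 2336/(-1252)) + M)/(781 - 3407) = ((-666/(-1599) - 2336/(-1252)) - 4130)/(781 - 3407) = ((-666*(-1/1599) - 2336*(-1/1252)) - 4130)/(-2626) = ((222/533 + 584/313) - 4130)*(-1/2626) = (380758/166829 - 4130)*(-1/2626) = -688623012/166829*(-1/2626) = 344311506/219046477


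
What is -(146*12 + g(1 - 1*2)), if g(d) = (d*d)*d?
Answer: -1751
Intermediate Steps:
g(d) = d³ (g(d) = d²*d = d³)
-(146*12 + g(1 - 1*2)) = -(146*12 + (1 - 1*2)³) = -(1752 + (1 - 2)³) = -(1752 + (-1)³) = -(1752 - 1) = -1*1751 = -1751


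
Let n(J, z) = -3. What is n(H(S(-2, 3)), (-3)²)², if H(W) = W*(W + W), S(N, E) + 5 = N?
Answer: 9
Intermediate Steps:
S(N, E) = -5 + N
H(W) = 2*W² (H(W) = W*(2*W) = 2*W²)
n(H(S(-2, 3)), (-3)²)² = (-3)² = 9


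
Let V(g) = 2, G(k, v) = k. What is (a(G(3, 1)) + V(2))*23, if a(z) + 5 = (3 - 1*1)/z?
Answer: -161/3 ≈ -53.667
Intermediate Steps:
a(z) = -5 + 2/z (a(z) = -5 + (3 - 1*1)/z = -5 + (3 - 1)/z = -5 + 2/z)
(a(G(3, 1)) + V(2))*23 = ((-5 + 2/3) + 2)*23 = ((-5 + 2*(⅓)) + 2)*23 = ((-5 + ⅔) + 2)*23 = (-13/3 + 2)*23 = -7/3*23 = -161/3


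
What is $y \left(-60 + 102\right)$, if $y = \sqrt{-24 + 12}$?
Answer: $84 i \sqrt{3} \approx 145.49 i$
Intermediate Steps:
$y = 2 i \sqrt{3}$ ($y = \sqrt{-12} = 2 i \sqrt{3} \approx 3.4641 i$)
$y \left(-60 + 102\right) = 2 i \sqrt{3} \left(-60 + 102\right) = 2 i \sqrt{3} \cdot 42 = 84 i \sqrt{3}$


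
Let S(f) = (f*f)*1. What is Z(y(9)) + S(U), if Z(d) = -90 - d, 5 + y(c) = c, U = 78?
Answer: 5990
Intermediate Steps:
y(c) = -5 + c
S(f) = f**2 (S(f) = f**2*1 = f**2)
Z(y(9)) + S(U) = (-90 - (-5 + 9)) + 78**2 = (-90 - 1*4) + 6084 = (-90 - 4) + 6084 = -94 + 6084 = 5990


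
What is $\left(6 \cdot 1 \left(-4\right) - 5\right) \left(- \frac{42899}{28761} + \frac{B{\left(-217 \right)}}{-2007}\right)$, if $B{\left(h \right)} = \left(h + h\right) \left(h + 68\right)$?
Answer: $\frac{18810918817}{19241109} \approx 977.64$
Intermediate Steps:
$B{\left(h \right)} = 2 h \left(68 + h\right)$
$\left(6 \cdot 1 \left(-4\right) - 5\right) \left(- \frac{42899}{28761} + \frac{B{\left(-217 \right)}}{-2007}\right) = \left(6 \cdot 1 \left(-4\right) - 5\right) \left(- \frac{42899}{28761} + \frac{2 \left(-217\right) \left(68 - 217\right)}{-2007}\right) = \left(6 \left(-4\right) - 5\right) \left(\left(-42899\right) \frac{1}{28761} + 2 \left(-217\right) \left(-149\right) \left(- \frac{1}{2007}\right)\right) = \left(-24 - 5\right) \left(- \frac{42899}{28761} + 64666 \left(- \frac{1}{2007}\right)\right) = - 29 \left(- \frac{42899}{28761} - \frac{64666}{2007}\right) = \left(-29\right) \left(- \frac{648652373}{19241109}\right) = \frac{18810918817}{19241109}$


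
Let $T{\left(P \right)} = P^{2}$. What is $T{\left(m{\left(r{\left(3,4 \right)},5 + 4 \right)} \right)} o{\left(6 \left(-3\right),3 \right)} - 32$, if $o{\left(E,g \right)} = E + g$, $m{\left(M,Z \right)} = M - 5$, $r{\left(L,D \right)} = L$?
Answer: $-92$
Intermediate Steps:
$m{\left(M,Z \right)} = -5 + M$
$T{\left(m{\left(r{\left(3,4 \right)},5 + 4 \right)} \right)} o{\left(6 \left(-3\right),3 \right)} - 32 = \left(-5 + 3\right)^{2} \left(6 \left(-3\right) + 3\right) - 32 = \left(-2\right)^{2} \left(-18 + 3\right) - 32 = 4 \left(-15\right) - 32 = -60 - 32 = -92$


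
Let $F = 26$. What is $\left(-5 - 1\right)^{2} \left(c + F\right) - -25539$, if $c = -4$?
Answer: $26331$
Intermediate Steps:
$\left(-5 - 1\right)^{2} \left(c + F\right) - -25539 = \left(-5 - 1\right)^{2} \left(-4 + 26\right) - -25539 = \left(-6\right)^{2} \cdot 22 + 25539 = 36 \cdot 22 + 25539 = 792 + 25539 = 26331$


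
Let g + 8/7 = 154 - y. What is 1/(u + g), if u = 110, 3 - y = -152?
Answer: 7/755 ≈ 0.0092715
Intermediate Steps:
y = 155 (y = 3 - 1*(-152) = 3 + 152 = 155)
g = -15/7 (g = -8/7 + (154 - 1*155) = -8/7 + (154 - 155) = -8/7 - 1 = -15/7 ≈ -2.1429)
1/(u + g) = 1/(110 - 15/7) = 1/(755/7) = 7/755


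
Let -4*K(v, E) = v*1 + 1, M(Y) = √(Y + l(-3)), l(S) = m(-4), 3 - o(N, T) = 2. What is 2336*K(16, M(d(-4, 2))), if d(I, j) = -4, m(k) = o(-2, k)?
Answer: -9928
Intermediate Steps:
o(N, T) = 1 (o(N, T) = 3 - 1*2 = 3 - 2 = 1)
m(k) = 1
l(S) = 1
M(Y) = √(1 + Y) (M(Y) = √(Y + 1) = √(1 + Y))
K(v, E) = -¼ - v/4 (K(v, E) = -(v*1 + 1)/4 = -(v + 1)/4 = -(1 + v)/4 = -¼ - v/4)
2336*K(16, M(d(-4, 2))) = 2336*(-¼ - ¼*16) = 2336*(-¼ - 4) = 2336*(-17/4) = -9928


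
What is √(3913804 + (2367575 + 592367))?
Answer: √6873746 ≈ 2621.8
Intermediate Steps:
√(3913804 + (2367575 + 592367)) = √(3913804 + 2959942) = √6873746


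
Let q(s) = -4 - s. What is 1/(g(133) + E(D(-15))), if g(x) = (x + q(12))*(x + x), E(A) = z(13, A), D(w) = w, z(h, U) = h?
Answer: 1/31135 ≈ 3.2118e-5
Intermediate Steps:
E(A) = 13
g(x) = 2*x*(-16 + x) (g(x) = (x + (-4 - 1*12))*(x + x) = (x + (-4 - 12))*(2*x) = (x - 16)*(2*x) = (-16 + x)*(2*x) = 2*x*(-16 + x))
1/(g(133) + E(D(-15))) = 1/(2*133*(-16 + 133) + 13) = 1/(2*133*117 + 13) = 1/(31122 + 13) = 1/31135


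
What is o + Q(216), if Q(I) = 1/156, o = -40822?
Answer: -6368231/156 ≈ -40822.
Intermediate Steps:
Q(I) = 1/156
o + Q(216) = -40822 + 1/156 = -6368231/156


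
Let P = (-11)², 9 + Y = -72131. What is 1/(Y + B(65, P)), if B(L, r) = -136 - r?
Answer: -1/72397 ≈ -1.3813e-5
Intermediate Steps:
Y = -72140 (Y = -9 - 72131 = -72140)
P = 121
1/(Y + B(65, P)) = 1/(-72140 + (-136 - 1*121)) = 1/(-72140 + (-136 - 121)) = 1/(-72140 - 257) = 1/(-72397) = -1/72397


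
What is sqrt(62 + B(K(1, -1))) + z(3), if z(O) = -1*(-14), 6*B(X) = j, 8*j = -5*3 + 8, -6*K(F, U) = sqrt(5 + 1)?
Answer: 14 + sqrt(8907)/12 ≈ 21.865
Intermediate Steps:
K(F, U) = -sqrt(6)/6 (K(F, U) = -sqrt(5 + 1)/6 = -sqrt(6)/6)
j = -7/8 (j = (-5*3 + 8)/8 = (-15 + 8)/8 = (1/8)*(-7) = -7/8 ≈ -0.87500)
B(X) = -7/48 (B(X) = (1/6)*(-7/8) = -7/48)
z(O) = 14
sqrt(62 + B(K(1, -1))) + z(3) = sqrt(62 - 7/48) + 14 = sqrt(2969/48) + 14 = sqrt(8907)/12 + 14 = 14 + sqrt(8907)/12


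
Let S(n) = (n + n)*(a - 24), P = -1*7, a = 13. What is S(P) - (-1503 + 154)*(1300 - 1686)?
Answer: -520560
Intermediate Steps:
P = -7
S(n) = -22*n (S(n) = (n + n)*(13 - 24) = (2*n)*(-11) = -22*n)
S(P) - (-1503 + 154)*(1300 - 1686) = -22*(-7) - (-1503 + 154)*(1300 - 1686) = 154 - (-1349)*(-386) = 154 - 1*520714 = 154 - 520714 = -520560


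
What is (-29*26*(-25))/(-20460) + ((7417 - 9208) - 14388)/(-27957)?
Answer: -6532237/19066674 ≈ -0.34260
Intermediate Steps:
(-29*26*(-25))/(-20460) + ((7417 - 9208) - 14388)/(-27957) = -754*(-25)*(-1/20460) + (-1791 - 14388)*(-1/27957) = 18850*(-1/20460) - 16179*(-1/27957) = -1885/2046 + 5393/9319 = -6532237/19066674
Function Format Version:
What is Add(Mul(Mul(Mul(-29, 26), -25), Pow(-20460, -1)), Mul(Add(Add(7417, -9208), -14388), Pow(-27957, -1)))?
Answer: Rational(-6532237, 19066674) ≈ -0.34260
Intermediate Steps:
Add(Mul(Mul(Mul(-29, 26), -25), Pow(-20460, -1)), Mul(Add(Add(7417, -9208), -14388), Pow(-27957, -1))) = Add(Mul(Mul(-754, -25), Rational(-1, 20460)), Mul(Add(-1791, -14388), Rational(-1, 27957))) = Add(Mul(18850, Rational(-1, 20460)), Mul(-16179, Rational(-1, 27957))) = Add(Rational(-1885, 2046), Rational(5393, 9319)) = Rational(-6532237, 19066674)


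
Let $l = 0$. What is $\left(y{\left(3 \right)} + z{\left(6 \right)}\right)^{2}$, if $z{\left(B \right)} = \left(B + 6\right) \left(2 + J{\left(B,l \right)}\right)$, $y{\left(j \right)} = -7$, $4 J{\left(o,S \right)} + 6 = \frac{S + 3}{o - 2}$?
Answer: $\frac{25}{16} \approx 1.5625$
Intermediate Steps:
$J{\left(o,S \right)} = - \frac{3}{2} + \frac{3 + S}{4 \left(-2 + o\right)}$ ($J{\left(o,S \right)} = - \frac{3}{2} + \frac{\left(S + 3\right) \frac{1}{o - 2}}{4} = - \frac{3}{2} + \frac{\left(3 + S\right) \frac{1}{-2 + o}}{4} = - \frac{3}{2} + \frac{\frac{1}{-2 + o} \left(3 + S\right)}{4} = - \frac{3}{2} + \frac{3 + S}{4 \left(-2 + o\right)}$)
$z{\left(B \right)} = \left(2 + \frac{15 - 6 B}{4 \left(-2 + B\right)}\right) \left(6 + B\right)$ ($z{\left(B \right)} = \left(B + 6\right) \left(2 + \frac{15 + 0 - 6 B}{4 \left(-2 + B\right)}\right) = \left(6 + B\right) \left(2 + \frac{15 - 6 B}{4 \left(-2 + B\right)}\right) = \left(2 + \frac{15 - 6 B}{4 \left(-2 + B\right)}\right) \left(6 + B\right)$)
$\left(y{\left(3 \right)} + z{\left(6 \right)}\right)^{2} = \left(-7 + \frac{-6 + 2 \cdot 6^{2} + 11 \cdot 6}{4 \left(-2 + 6\right)}\right)^{2} = \left(-7 + \frac{-6 + 2 \cdot 36 + 66}{4 \cdot 4}\right)^{2} = \left(-7 + \frac{1}{4} \cdot \frac{1}{4} \left(-6 + 72 + 66\right)\right)^{2} = \left(-7 + \frac{1}{4} \cdot \frac{1}{4} \cdot 132\right)^{2} = \left(-7 + \frac{33}{4}\right)^{2} = \left(\frac{5}{4}\right)^{2} = \frac{25}{16}$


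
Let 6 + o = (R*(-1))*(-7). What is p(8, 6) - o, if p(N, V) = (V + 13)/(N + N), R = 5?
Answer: -445/16 ≈ -27.813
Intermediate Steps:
p(N, V) = (13 + V)/(2*N) (p(N, V) = (13 + V)/((2*N)) = (13 + V)*(1/(2*N)) = (13 + V)/(2*N))
o = 29 (o = -6 + (5*(-1))*(-7) = -6 - 5*(-7) = -6 + 35 = 29)
p(8, 6) - o = (½)*(13 + 6)/8 - 1*29 = (½)*(⅛)*19 - 29 = 19/16 - 29 = -445/16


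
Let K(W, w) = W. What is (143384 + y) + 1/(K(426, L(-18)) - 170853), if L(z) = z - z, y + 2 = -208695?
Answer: -11131098652/170427 ≈ -65313.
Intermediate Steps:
y = -208697 (y = -2 - 208695 = -208697)
L(z) = 0
(143384 + y) + 1/(K(426, L(-18)) - 170853) = (143384 - 208697) + 1/(426 - 170853) = -65313 + 1/(-170427) = -65313 - 1/170427 = -11131098652/170427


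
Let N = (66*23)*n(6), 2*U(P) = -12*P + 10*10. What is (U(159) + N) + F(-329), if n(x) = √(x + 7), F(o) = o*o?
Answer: 107337 + 1518*√13 ≈ 1.1281e+5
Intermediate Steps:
F(o) = o²
n(x) = √(7 + x)
U(P) = 50 - 6*P (U(P) = (-12*P + 10*10)/2 = (-12*P + 100)/2 = (100 - 12*P)/2 = 50 - 6*P)
N = 1518*√13 (N = (66*23)*√(7 + 6) = 1518*√13 ≈ 5473.2)
(U(159) + N) + F(-329) = ((50 - 6*159) + 1518*√13) + (-329)² = ((50 - 954) + 1518*√13) + 108241 = (-904 + 1518*√13) + 108241 = 107337 + 1518*√13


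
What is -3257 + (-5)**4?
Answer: -2632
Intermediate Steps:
-3257 + (-5)**4 = -3257 + 625 = -2632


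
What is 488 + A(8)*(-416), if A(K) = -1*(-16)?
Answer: -6168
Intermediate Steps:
A(K) = 16
488 + A(8)*(-416) = 488 + 16*(-416) = 488 - 6656 = -6168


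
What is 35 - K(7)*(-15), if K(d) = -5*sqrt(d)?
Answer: 35 - 75*sqrt(7) ≈ -163.43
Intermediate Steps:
35 - K(7)*(-15) = 35 - (-5)*sqrt(7)*(-15) = 35 + (5*sqrt(7))*(-15) = 35 - 75*sqrt(7)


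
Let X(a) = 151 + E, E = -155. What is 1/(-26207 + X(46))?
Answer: -1/26211 ≈ -3.8152e-5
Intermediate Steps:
X(a) = -4 (X(a) = 151 - 155 = -4)
1/(-26207 + X(46)) = 1/(-26207 - 4) = 1/(-26211) = -1/26211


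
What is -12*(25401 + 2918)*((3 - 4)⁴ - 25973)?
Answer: 8826012816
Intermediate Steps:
-12*(25401 + 2918)*((3 - 4)⁴ - 25973) = -339828*((-1)⁴ - 25973) = -339828*(1 - 25973) = -339828*(-25972) = -12*(-735501068) = 8826012816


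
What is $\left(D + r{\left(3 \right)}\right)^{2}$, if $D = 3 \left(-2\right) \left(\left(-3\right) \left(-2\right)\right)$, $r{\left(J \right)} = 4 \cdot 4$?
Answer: $400$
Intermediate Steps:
$r{\left(J \right)} = 16$
$D = -36$ ($D = \left(-6\right) 6 = -36$)
$\left(D + r{\left(3 \right)}\right)^{2} = \left(-36 + 16\right)^{2} = \left(-20\right)^{2} = 400$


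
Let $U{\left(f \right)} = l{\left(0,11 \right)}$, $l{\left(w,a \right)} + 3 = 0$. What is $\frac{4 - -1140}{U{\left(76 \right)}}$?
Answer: $- \frac{1144}{3} \approx -381.33$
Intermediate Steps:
$l{\left(w,a \right)} = -3$ ($l{\left(w,a \right)} = -3 + 0 = -3$)
$U{\left(f \right)} = -3$
$\frac{4 - -1140}{U{\left(76 \right)}} = \frac{4 - -1140}{-3} = \left(4 + 1140\right) \left(- \frac{1}{3}\right) = 1144 \left(- \frac{1}{3}\right) = - \frac{1144}{3}$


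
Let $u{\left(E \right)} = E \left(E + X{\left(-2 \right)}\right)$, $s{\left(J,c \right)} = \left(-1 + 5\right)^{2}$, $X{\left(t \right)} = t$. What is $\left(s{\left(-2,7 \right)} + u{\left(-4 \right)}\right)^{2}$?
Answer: $1600$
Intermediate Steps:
$s{\left(J,c \right)} = 16$ ($s{\left(J,c \right)} = 4^{2} = 16$)
$u{\left(E \right)} = E \left(-2 + E\right)$ ($u{\left(E \right)} = E \left(E - 2\right) = E \left(-2 + E\right)$)
$\left(s{\left(-2,7 \right)} + u{\left(-4 \right)}\right)^{2} = \left(16 - 4 \left(-2 - 4\right)\right)^{2} = \left(16 - -24\right)^{2} = \left(16 + 24\right)^{2} = 40^{2} = 1600$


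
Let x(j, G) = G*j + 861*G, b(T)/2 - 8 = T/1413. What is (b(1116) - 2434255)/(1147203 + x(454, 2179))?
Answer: -382175275/629976316 ≈ -0.60665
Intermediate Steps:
b(T) = 16 + 2*T/1413 (b(T) = 16 + 2*(T/1413) = 16 + 2*T/1413)
x(j, G) = 861*G + G*j
(b(1116) - 2434255)/(1147203 + x(454, 2179)) = ((16 + (2/1413)*1116) - 2434255)/(1147203 + 2179*(861 + 454)) = ((16 + 248/157) - 2434255)/(1147203 + 2179*1315) = (2760/157 - 2434255)/(1147203 + 2865385) = -382175275/157/4012588 = -382175275/157*1/4012588 = -382175275/629976316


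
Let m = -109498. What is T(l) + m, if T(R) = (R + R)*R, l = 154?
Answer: -62066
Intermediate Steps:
T(R) = 2*R**2 (T(R) = (2*R)*R = 2*R**2)
T(l) + m = 2*154**2 - 109498 = 2*23716 - 109498 = 47432 - 109498 = -62066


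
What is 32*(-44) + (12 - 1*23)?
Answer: -1419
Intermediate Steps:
32*(-44) + (12 - 1*23) = -1408 + (12 - 23) = -1408 - 11 = -1419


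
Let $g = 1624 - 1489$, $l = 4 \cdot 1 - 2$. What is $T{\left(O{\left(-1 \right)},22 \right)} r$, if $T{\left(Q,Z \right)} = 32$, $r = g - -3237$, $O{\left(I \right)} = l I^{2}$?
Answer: $107904$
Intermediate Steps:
$l = 2$ ($l = 4 - 2 = 2$)
$g = 135$ ($g = 1624 - 1489 = 135$)
$O{\left(I \right)} = 2 I^{2}$
$r = 3372$ ($r = 135 - -3237 = 135 + 3237 = 3372$)
$T{\left(O{\left(-1 \right)},22 \right)} r = 32 \cdot 3372 = 107904$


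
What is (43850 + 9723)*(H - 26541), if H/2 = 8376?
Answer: -524426097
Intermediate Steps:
H = 16752 (H = 2*8376 = 16752)
(43850 + 9723)*(H - 26541) = (43850 + 9723)*(16752 - 26541) = 53573*(-9789) = -524426097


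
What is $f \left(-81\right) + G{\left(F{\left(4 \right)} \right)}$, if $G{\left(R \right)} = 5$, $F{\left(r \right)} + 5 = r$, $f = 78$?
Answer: $-6313$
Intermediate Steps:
$F{\left(r \right)} = -5 + r$
$f \left(-81\right) + G{\left(F{\left(4 \right)} \right)} = 78 \left(-81\right) + 5 = -6318 + 5 = -6313$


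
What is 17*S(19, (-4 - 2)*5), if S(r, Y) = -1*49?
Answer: -833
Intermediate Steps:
S(r, Y) = -49
17*S(19, (-4 - 2)*5) = 17*(-49) = -833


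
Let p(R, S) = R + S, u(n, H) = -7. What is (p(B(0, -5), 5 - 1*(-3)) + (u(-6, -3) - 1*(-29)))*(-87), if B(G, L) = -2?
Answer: -2436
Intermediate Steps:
(p(B(0, -5), 5 - 1*(-3)) + (u(-6, -3) - 1*(-29)))*(-87) = ((-2 + (5 - 1*(-3))) + (-7 - 1*(-29)))*(-87) = ((-2 + (5 + 3)) + (-7 + 29))*(-87) = ((-2 + 8) + 22)*(-87) = (6 + 22)*(-87) = 28*(-87) = -2436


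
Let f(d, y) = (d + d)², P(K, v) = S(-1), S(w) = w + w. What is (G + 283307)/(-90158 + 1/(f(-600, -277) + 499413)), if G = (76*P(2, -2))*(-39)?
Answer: -560946119055/174853597253 ≈ -3.2081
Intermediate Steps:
S(w) = 2*w
P(K, v) = -2 (P(K, v) = 2*(-1) = -2)
G = 5928 (G = (76*(-2))*(-39) = -152*(-39) = 5928)
f(d, y) = 4*d² (f(d, y) = (2*d)² = 4*d²)
(G + 283307)/(-90158 + 1/(f(-600, -277) + 499413)) = (5928 + 283307)/(-90158 + 1/(4*(-600)² + 499413)) = 289235/(-90158 + 1/(4*360000 + 499413)) = 289235/(-90158 + 1/(1440000 + 499413)) = 289235/(-90158 + 1/1939413) = 289235/(-174853597253/1939413) = 289235*(-1939413/174853597253) = -560946119055/174853597253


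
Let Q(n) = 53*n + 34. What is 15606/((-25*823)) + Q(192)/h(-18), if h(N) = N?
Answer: -105175829/185175 ≈ -567.98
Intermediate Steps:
Q(n) = 34 + 53*n
15606/((-25*823)) + Q(192)/h(-18) = 15606/((-25*823)) + (34 + 53*192)/(-18) = 15606/(-20575) + (34 + 10176)*(-1/18) = 15606*(-1/20575) + 10210*(-1/18) = -15606/20575 - 5105/9 = -105175829/185175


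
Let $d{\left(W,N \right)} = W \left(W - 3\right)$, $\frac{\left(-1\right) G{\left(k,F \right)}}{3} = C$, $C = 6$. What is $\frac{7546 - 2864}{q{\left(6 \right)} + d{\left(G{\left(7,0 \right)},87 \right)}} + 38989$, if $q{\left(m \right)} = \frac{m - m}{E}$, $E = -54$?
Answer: $\frac{7371262}{189} \approx 39001.0$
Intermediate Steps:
$G{\left(k,F \right)} = -18$ ($G{\left(k,F \right)} = \left(-3\right) 6 = -18$)
$d{\left(W,N \right)} = W \left(-3 + W\right)$
$q{\left(m \right)} = 0$ ($q{\left(m \right)} = \frac{m - m}{-54} = 0 \left(- \frac{1}{54}\right) = 0$)
$\frac{7546 - 2864}{q{\left(6 \right)} + d{\left(G{\left(7,0 \right)},87 \right)}} + 38989 = \frac{7546 - 2864}{0 - 18 \left(-3 - 18\right)} + 38989 = \frac{4682}{0 - -378} + 38989 = \frac{4682}{0 + 378} + 38989 = \frac{4682}{378} + 38989 = 4682 \cdot \frac{1}{378} + 38989 = \frac{2341}{189} + 38989 = \frac{7371262}{189}$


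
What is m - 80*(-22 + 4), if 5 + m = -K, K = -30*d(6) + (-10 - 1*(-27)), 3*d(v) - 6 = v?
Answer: 1538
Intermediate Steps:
d(v) = 2 + v/3
K = -103 (K = -30*(2 + (⅓)*6) + (-10 - 1*(-27)) = -30*(2 + 2) + (-10 + 27) = -30*4 + 17 = -120 + 17 = -103)
m = 98 (m = -5 - 1*(-103) = -5 + 103 = 98)
m - 80*(-22 + 4) = 98 - 80*(-22 + 4) = 98 - 80*(-18) = 98 - 1*(-1440) = 98 + 1440 = 1538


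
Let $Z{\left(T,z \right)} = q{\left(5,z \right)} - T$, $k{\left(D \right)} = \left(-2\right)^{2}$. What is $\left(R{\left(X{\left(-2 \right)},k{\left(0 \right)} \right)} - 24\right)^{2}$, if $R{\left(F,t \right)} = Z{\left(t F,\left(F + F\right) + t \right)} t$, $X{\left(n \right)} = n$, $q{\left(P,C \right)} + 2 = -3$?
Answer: $144$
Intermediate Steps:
$q{\left(P,C \right)} = -5$ ($q{\left(P,C \right)} = -2 - 3 = -5$)
$k{\left(D \right)} = 4$
$Z{\left(T,z \right)} = -5 - T$
$R{\left(F,t \right)} = t \left(-5 - F t\right)$ ($R{\left(F,t \right)} = \left(-5 - t F\right) t = \left(-5 - F t\right) t = t \left(-5 - F t\right)$)
$\left(R{\left(X{\left(-2 \right)},k{\left(0 \right)} \right)} - 24\right)^{2} = \left(\left(-1\right) 4 \left(5 - 8\right) - 24\right)^{2} = \left(\left(-1\right) 4 \left(-3\right) - 24\right)^{2} = \left(12 - 24\right)^{2} = \left(-12\right)^{2} = 144$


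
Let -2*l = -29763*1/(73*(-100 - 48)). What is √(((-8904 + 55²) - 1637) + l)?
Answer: I*√877476522382/10804 ≈ 86.703*I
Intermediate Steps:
l = -29763/21608 (l = -(-29763)/(2*((-100 - 48)*73)) = -(-29763)/(2*((-148*73))) = -(-29763)/(2*(-10804)) = -(-29763)*(-1)/(2*10804) = -½*29763/10804 = -29763/21608 ≈ -1.3774)
√(((-8904 + 55²) - 1637) + l) = √(((-8904 + 55²) - 1637) - 29763/21608) = √(((-8904 + 3025) - 1637) - 29763/21608) = √((-5879 - 1637) - 29763/21608) = √(-7516 - 29763/21608) = √(-162435491/21608) = I*√877476522382/10804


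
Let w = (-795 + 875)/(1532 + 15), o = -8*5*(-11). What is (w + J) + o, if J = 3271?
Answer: 5740997/1547 ≈ 3711.1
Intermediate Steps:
o = 440 (o = -40*(-11) = 440)
w = 80/1547 ≈ 0.051713
(w + J) + o = (80/1547 + 3271) + 440 = 5060317/1547 + 440 = 5740997/1547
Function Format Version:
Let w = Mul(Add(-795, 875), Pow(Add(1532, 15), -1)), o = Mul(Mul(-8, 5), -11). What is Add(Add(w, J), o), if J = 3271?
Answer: Rational(5740997, 1547) ≈ 3711.1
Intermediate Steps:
o = 440 (o = Mul(-40, -11) = 440)
w = Rational(80, 1547) (w = Mul(80, Pow(1547, -1)) = Mul(80, Rational(1, 1547)) = Rational(80, 1547) ≈ 0.051713)
Add(Add(w, J), o) = Add(Add(Rational(80, 1547), 3271), 440) = Add(Rational(5060317, 1547), 440) = Rational(5740997, 1547)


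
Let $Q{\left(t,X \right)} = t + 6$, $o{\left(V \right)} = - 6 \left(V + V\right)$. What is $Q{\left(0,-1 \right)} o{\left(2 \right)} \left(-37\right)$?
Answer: $5328$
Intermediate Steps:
$o{\left(V \right)} = - 12 V$ ($o{\left(V \right)} = - 6 \cdot 2 V = - 12 V$)
$Q{\left(t,X \right)} = 6 + t$
$Q{\left(0,-1 \right)} o{\left(2 \right)} \left(-37\right) = \left(6 + 0\right) \left(\left(-12\right) 2\right) \left(-37\right) = 6 \left(-24\right) \left(-37\right) = \left(-144\right) \left(-37\right) = 5328$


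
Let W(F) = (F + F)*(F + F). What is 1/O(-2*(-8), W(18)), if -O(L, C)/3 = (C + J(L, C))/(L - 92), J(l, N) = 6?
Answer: 38/1953 ≈ 0.019457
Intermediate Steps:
W(F) = 4*F² (W(F) = (2*F)*(2*F) = 4*F²)
O(L, C) = -3*(6 + C)/(-92 + L) (O(L, C) = -3*(C + 6)/(L - 92) = -3*(6 + C)/(-92 + L))
1/O(-2*(-8), W(18)) = 1/(3*(-6 - 4*18²)/(-92 - 2*(-8))) = 1/(3*(-6 - 4*324)/(-92 + 16)) = 1/(3*(-6 - 1*1296)/(-76)) = 1/(3*(-1/76)*(-6 - 1296)) = 1/(3*(-1/76)*(-1302)) = 1/(1953/38) = 38/1953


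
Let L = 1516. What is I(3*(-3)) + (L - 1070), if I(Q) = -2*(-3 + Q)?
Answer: 470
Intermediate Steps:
I(Q) = 6 - 2*Q
I(3*(-3)) + (L - 1070) = (6 - 6*(-3)) + (1516 - 1070) = (6 - 2*(-9)) + 446 = (6 + 18) + 446 = 24 + 446 = 470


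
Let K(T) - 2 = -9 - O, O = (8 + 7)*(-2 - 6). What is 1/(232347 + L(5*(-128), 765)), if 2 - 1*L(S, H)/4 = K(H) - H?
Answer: 1/234963 ≈ 4.2560e-6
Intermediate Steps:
O = -120 (O = 15*(-8) = -120)
K(T) = 113 (K(T) = 2 + (-9 - 1*(-120)) = 2 + (-9 + 120) = 2 + 111 = 113)
L(S, H) = -444 + 4*H (L(S, H) = 8 - 4*(113 - H) = 8 + (-452 + 4*H) = -444 + 4*H)
1/(232347 + L(5*(-128), 765)) = 1/(232347 + (-444 + 4*765)) = 1/(232347 + (-444 + 3060)) = 1/(232347 + 2616) = 1/234963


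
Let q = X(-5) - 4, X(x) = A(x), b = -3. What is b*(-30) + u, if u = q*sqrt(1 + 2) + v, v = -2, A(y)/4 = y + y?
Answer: 88 - 44*sqrt(3) ≈ 11.790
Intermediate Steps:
A(y) = 8*y (A(y) = 4*(y + y) = 4*(2*y) = 8*y)
X(x) = 8*x
q = -44 (q = 8*(-5) - 4 = -40 - 4 = -44)
u = -2 - 44*sqrt(3) (u = -44*sqrt(1 + 2) - 2 = -44*sqrt(3) - 2 = -2 - 44*sqrt(3) ≈ -78.210)
b*(-30) + u = -3*(-30) + (-2 - 44*sqrt(3)) = 90 + (-2 - 44*sqrt(3)) = 88 - 44*sqrt(3)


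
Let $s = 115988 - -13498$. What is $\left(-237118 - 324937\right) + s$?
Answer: $-432569$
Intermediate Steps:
$s = 129486$ ($s = 115988 + 13498 = 129486$)
$\left(-237118 - 324937\right) + s = \left(-237118 - 324937\right) + 129486 = -562055 + 129486 = -432569$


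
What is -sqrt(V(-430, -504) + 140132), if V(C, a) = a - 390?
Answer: -sqrt(139238) ≈ -373.15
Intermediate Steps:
V(C, a) = -390 + a
-sqrt(V(-430, -504) + 140132) = -sqrt((-390 - 504) + 140132) = -sqrt(-894 + 140132) = -sqrt(139238)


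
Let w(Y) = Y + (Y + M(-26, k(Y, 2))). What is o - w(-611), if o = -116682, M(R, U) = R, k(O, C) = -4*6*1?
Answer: -115434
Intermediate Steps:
k(O, C) = -24 (k(O, C) = -24*1 = -24)
w(Y) = -26 + 2*Y (w(Y) = Y + (Y - 26) = Y + (-26 + Y) = -26 + 2*Y)
o - w(-611) = -116682 - (-26 + 2*(-611)) = -116682 - (-26 - 1222) = -116682 - 1*(-1248) = -116682 + 1248 = -115434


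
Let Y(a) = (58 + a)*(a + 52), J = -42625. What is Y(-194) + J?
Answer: -23313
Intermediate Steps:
Y(a) = (52 + a)*(58 + a) (Y(a) = (58 + a)*(52 + a) = (52 + a)*(58 + a))
Y(-194) + J = (3016 + (-194)**2 + 110*(-194)) - 42625 = (3016 + 37636 - 21340) - 42625 = 19312 - 42625 = -23313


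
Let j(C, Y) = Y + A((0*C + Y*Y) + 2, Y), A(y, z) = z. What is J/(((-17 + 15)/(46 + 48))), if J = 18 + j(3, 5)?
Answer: -1316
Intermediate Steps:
j(C, Y) = 2*Y (j(C, Y) = Y + Y = 2*Y)
J = 28 (J = 18 + 2*5 = 18 + 10 = 28)
J/(((-17 + 15)/(46 + 48))) = 28/((-17 + 15)/(46 + 48)) = 28/(-2/94) = 28/(-2*1/94) = 28/(-1/47) = -47*28 = -1316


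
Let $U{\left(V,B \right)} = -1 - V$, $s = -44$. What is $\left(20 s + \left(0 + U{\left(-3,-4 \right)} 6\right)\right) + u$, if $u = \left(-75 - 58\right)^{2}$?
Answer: $16821$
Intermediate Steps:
$u = 17689$ ($u = \left(-133\right)^{2} = 17689$)
$\left(20 s + \left(0 + U{\left(-3,-4 \right)} 6\right)\right) + u = \left(20 \left(-44\right) + \left(0 + \left(-1 - -3\right) 6\right)\right) + 17689 = \left(-880 + \left(0 + \left(-1 + 3\right) 6\right)\right) + 17689 = \left(-880 + \left(0 + 2 \cdot 6\right)\right) + 17689 = \left(-880 + \left(0 + 12\right)\right) + 17689 = \left(-880 + 12\right) + 17689 = -868 + 17689 = 16821$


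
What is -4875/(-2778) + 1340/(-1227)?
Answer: 753035/1136202 ≈ 0.66277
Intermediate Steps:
-4875/(-2778) + 1340/(-1227) = -4875*(-1/2778) + 1340*(-1/1227) = 1625/926 - 1340/1227 = 753035/1136202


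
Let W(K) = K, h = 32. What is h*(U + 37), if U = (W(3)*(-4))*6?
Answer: -1120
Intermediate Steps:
U = -72 (U = (3*(-4))*6 = -12*6 = -72)
h*(U + 37) = 32*(-72 + 37) = 32*(-35) = -1120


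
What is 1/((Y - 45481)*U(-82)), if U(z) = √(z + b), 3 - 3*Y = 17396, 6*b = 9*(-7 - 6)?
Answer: 3*I*√406/31228708 ≈ 1.9357e-6*I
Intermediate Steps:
b = -39/2 (b = (9*(-7 - 6))/6 = (9*(-13))/6 = (⅙)*(-117) = -39/2 ≈ -19.500)
Y = -17393/3 (Y = 1 - ⅓*17396 = 1 - 17396/3 = -17393/3 ≈ -5797.7)
U(z) = √(-39/2 + z) (U(z) = √(z - 39/2) = √(-39/2 + z))
1/((Y - 45481)*U(-82)) = 1/((-17393/3 - 45481)*((√(-78 + 4*(-82))/2))) = 1/((-153836/3)*((√(-78 - 328)/2))) = -3*(-I*√406/203)/153836 = -(-3)*I*√406/31228708 = 3*I*√406/31228708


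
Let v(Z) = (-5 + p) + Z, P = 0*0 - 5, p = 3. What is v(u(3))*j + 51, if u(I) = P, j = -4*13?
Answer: 415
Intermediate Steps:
j = -52
P = -5 (P = 0 - 5 = -5)
u(I) = -5
v(Z) = -2 + Z (v(Z) = (-5 + 3) + Z = -2 + Z)
v(u(3))*j + 51 = (-2 - 5)*(-52) + 51 = -7*(-52) + 51 = 364 + 51 = 415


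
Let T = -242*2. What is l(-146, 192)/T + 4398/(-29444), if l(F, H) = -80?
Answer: 28361/1781362 ≈ 0.015921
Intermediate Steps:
T = -484
l(-146, 192)/T + 4398/(-29444) = -80/(-484) + 4398/(-29444) = -80*(-1/484) + 4398*(-1/29444) = 20/121 - 2199/14722 = 28361/1781362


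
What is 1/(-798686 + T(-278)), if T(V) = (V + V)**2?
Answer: -1/489550 ≈ -2.0427e-6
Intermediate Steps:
T(V) = 4*V**2 (T(V) = (2*V)**2 = 4*V**2)
1/(-798686 + T(-278)) = 1/(-798686 + 4*(-278)**2) = 1/(-798686 + 4*77284) = 1/(-798686 + 309136) = 1/(-489550) = -1/489550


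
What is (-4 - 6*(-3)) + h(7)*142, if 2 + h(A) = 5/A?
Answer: -1180/7 ≈ -168.57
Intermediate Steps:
h(A) = -2 + 5/A
(-4 - 6*(-3)) + h(7)*142 = (-4 - 6*(-3)) + (-2 + 5/7)*142 = (-4 + 18) + (-2 + 5*(1/7))*142 = 14 + (-2 + 5/7)*142 = 14 - 9/7*142 = 14 - 1278/7 = -1180/7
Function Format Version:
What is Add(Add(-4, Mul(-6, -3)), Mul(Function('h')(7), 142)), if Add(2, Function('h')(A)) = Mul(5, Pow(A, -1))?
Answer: Rational(-1180, 7) ≈ -168.57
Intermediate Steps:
Function('h')(A) = Add(-2, Mul(5, Pow(A, -1)))
Add(Add(-4, Mul(-6, -3)), Mul(Function('h')(7), 142)) = Add(Add(-4, Mul(-6, -3)), Mul(Add(-2, Mul(5, Pow(7, -1))), 142)) = Add(Add(-4, 18), Mul(Add(-2, Mul(5, Rational(1, 7))), 142)) = Add(14, Mul(Add(-2, Rational(5, 7)), 142)) = Add(14, Mul(Rational(-9, 7), 142)) = Add(14, Rational(-1278, 7)) = Rational(-1180, 7)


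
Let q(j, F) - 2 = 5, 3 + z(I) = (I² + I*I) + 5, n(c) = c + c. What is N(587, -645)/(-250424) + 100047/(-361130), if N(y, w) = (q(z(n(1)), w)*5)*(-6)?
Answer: -6244583157/22608904780 ≈ -0.27620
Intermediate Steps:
n(c) = 2*c
z(I) = 2 + 2*I² (z(I) = -3 + ((I² + I*I) + 5) = -3 + ((I² + I²) + 5) = -3 + (2*I² + 5) = -3 + (5 + 2*I²) = 2 + 2*I²)
q(j, F) = 7 (q(j, F) = 2 + 5 = 7)
N(y, w) = -210 (N(y, w) = (7*5)*(-6) = 35*(-6) = -210)
N(587, -645)/(-250424) + 100047/(-361130) = -210/(-250424) + 100047/(-361130) = -210*(-1/250424) + 100047*(-1/361130) = 105/125212 - 100047/361130 = -6244583157/22608904780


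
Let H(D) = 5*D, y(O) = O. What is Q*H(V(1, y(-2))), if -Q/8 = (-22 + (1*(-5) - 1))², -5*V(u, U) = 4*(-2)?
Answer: -50176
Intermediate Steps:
V(u, U) = 8/5 (V(u, U) = -4*(-2)/5 = -⅕*(-8) = 8/5)
Q = -6272 (Q = -8*(-22 + (1*(-5) - 1))² = -8*(-22 + (-5 - 1))² = -8*(-22 - 6)² = -8*(-28)² = -8*784 = -6272)
Q*H(V(1, y(-2))) = -31360*8/5 = -6272*8 = -50176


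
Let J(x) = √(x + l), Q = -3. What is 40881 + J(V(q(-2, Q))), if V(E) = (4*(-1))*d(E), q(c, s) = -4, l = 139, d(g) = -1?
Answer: 40881 + √143 ≈ 40893.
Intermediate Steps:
V(E) = 4 (V(E) = (4*(-1))*(-1) = -4*(-1) = 4)
J(x) = √(139 + x) (J(x) = √(x + 139) = √(139 + x))
40881 + J(V(q(-2, Q))) = 40881 + √(139 + 4) = 40881 + √143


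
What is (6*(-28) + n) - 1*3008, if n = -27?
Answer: -3203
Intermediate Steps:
(6*(-28) + n) - 1*3008 = (6*(-28) - 27) - 1*3008 = (-168 - 27) - 3008 = -195 - 3008 = -3203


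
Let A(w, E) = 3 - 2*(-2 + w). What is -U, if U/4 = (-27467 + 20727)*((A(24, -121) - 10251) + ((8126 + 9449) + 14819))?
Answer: 595869920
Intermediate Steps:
A(w, E) = 7 - 2*w (A(w, E) = 3 + (4 - 2*w) = 7 - 2*w)
U = -595869920 (U = 4*((-27467 + 20727)*(((7 - 2*24) - 10251) + ((8126 + 9449) + 14819))) = 4*(-6740*(((7 - 48) - 10251) + (17575 + 14819))) = 4*(-6740*((-41 - 10251) + 32394)) = 4*(-6740*(-10292 + 32394)) = 4*(-6740*22102) = 4*(-148967480) = -595869920)
-U = -1*(-595869920) = 595869920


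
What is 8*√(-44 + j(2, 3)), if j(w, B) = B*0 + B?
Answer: 8*I*√41 ≈ 51.225*I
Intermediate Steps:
j(w, B) = B (j(w, B) = 0 + B = B)
8*√(-44 + j(2, 3)) = 8*√(-44 + 3) = 8*√(-41) = 8*(I*√41) = 8*I*√41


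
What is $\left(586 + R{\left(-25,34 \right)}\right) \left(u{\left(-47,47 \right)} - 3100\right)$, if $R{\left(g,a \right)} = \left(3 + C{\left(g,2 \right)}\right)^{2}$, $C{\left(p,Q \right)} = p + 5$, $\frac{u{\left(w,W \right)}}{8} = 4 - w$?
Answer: $-2355500$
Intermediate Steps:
$u{\left(w,W \right)} = 32 - 8 w$ ($u{\left(w,W \right)} = 8 \left(4 - w\right) = 32 - 8 w$)
$C{\left(p,Q \right)} = 5 + p$
$R{\left(g,a \right)} = \left(8 + g\right)^{2}$ ($R{\left(g,a \right)} = \left(3 + \left(5 + g\right)\right)^{2} = \left(8 + g\right)^{2}$)
$\left(586 + R{\left(-25,34 \right)}\right) \left(u{\left(-47,47 \right)} - 3100\right) = \left(586 + \left(8 - 25\right)^{2}\right) \left(\left(32 - -376\right) - 3100\right) = \left(586 + \left(-17\right)^{2}\right) \left(\left(32 + 376\right) - 3100\right) = \left(586 + 289\right) \left(408 - 3100\right) = 875 \left(-2692\right) = -2355500$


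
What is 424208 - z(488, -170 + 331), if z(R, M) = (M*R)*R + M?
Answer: -37917137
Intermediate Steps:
z(R, M) = M + M*R² (z(R, M) = M*R² + M = M + M*R²)
424208 - z(488, -170 + 331) = 424208 - (-170 + 331)*(1 + 488²) = 424208 - 161*(1 + 238144) = 424208 - 161*238145 = 424208 - 1*38341345 = 424208 - 38341345 = -37917137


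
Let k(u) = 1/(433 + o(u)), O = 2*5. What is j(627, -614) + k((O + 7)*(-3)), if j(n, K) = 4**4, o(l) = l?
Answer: 97793/382 ≈ 256.00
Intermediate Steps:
O = 10
j(n, K) = 256
k(u) = 1/(433 + u)
j(627, -614) + k((O + 7)*(-3)) = 256 + 1/(433 + (10 + 7)*(-3)) = 256 + 1/(433 + 17*(-3)) = 256 + 1/(433 - 51) = 256 + 1/382 = 97793/382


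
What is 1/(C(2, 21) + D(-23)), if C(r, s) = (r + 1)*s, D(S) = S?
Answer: 1/40 ≈ 0.025000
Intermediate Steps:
C(r, s) = s*(1 + r) (C(r, s) = (1 + r)*s = s*(1 + r))
1/(C(2, 21) + D(-23)) = 1/(21*(1 + 2) - 23) = 1/(21*3 - 23) = 1/(63 - 23) = 1/40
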